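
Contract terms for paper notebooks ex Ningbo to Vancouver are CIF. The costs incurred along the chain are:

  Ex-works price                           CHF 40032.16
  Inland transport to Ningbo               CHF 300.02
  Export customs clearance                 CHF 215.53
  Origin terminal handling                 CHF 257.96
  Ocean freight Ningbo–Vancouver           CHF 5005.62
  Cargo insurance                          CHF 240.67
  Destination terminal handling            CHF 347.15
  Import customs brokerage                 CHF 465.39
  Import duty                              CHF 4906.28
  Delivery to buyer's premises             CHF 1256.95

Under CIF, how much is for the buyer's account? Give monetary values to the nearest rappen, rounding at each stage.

CIF: the seller pays costs through ocean freight and marine insurance to the destination port.
Seller's account: goods 40032.16 + inland to port 300.02 + export clearance 215.53 + origin terminal 257.96 + freight 5005.62 + insurance 240.67 = 46051.96
Buyer's account: destination terminal 347.15 + brokerage 465.39 + duty 4906.28 + delivery 1256.95 = 6975.77

Buyer's account: CHF 6975.77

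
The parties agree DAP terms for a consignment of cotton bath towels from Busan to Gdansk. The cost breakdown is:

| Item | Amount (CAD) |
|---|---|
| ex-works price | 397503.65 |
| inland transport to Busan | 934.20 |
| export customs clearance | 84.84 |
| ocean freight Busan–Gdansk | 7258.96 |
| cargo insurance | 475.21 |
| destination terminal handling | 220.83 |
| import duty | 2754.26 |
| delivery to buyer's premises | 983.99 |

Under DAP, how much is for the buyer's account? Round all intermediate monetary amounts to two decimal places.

Buyer's account: CAD 2754.26

DAP: the seller bears all costs to the named destination except import duty and clearance.
Seller's account: goods 397503.65 + inland to port 934.20 + export clearance 84.84 + freight 7258.96 + insurance 475.21 + destination terminal 220.83 + delivery 983.99 = 407461.68
Buyer's account: duty 2754.26 = 2754.26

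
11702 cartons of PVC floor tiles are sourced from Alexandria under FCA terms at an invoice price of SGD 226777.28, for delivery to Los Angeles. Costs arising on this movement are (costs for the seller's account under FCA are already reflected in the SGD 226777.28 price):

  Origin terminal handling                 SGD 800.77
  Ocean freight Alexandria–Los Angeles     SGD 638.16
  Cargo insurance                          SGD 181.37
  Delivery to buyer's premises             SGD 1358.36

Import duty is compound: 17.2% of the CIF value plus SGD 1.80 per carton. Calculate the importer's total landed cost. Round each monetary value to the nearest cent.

FCA: the seller delivers export-cleared goods to the carrier; the buyer bears costs from that point.
CIF value = FCA price + origin terminal + freight + insurance = 226777.28 + 800.77 + 638.16 + 181.37 = 228397.58
Ad valorem component: 228397.58 × 17.2% = 39284.38
Specific component: 11702 × 1.80 = 21063.60
Import duty = 39284.38 + 21063.60 = 60347.98
Buyer bears: origin terminal 800.77 + freight 638.16 + insurance 181.37 + delivery 1358.36 + duty 60347.98 = 63326.64
Landed cost = invoice 226777.28 + 63326.64 = 290103.92

Total landed cost: SGD 290103.92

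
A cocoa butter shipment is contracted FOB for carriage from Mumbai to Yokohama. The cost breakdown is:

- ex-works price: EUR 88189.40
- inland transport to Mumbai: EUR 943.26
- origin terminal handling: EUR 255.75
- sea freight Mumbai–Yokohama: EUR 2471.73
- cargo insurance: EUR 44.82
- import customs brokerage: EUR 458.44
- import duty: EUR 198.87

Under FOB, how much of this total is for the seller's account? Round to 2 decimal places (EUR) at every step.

Seller's account: EUR 89388.41

FOB: the seller bears costs until goods are on board at the origin port; the buyer bears freight, insurance and all costs thereafter.
Seller's account: goods 88189.40 + inland to port 943.26 + origin terminal 255.75 = 89388.41
Buyer's account: freight 2471.73 + insurance 44.82 + brokerage 458.44 + duty 198.87 = 3173.86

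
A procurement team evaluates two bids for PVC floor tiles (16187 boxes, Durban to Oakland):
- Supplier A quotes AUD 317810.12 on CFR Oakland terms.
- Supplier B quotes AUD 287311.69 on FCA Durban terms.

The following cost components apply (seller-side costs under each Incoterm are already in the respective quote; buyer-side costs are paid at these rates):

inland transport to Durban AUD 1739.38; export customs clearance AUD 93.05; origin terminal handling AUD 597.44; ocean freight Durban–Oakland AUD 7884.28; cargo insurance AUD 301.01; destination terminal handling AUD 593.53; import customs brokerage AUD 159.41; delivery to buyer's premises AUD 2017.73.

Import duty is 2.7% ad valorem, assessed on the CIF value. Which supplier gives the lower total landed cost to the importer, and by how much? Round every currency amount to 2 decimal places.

Supplier B is cheaper by AUD 22611.16

Supplier A (CFR):
CIF value = CFR price + insurance = 317810.12 + 301.01 = 318111.13
Import duty = 318111.13 × 2.7% = 8589.00
Buyer bears (A): 301.01 + 593.53 + 159.41 + 2017.73 = 3071.68
Landed cost (A) = invoice 317810.12 + 3071.68 + duty 8589.00 = 329470.80
Supplier B (FCA):
CIF value = FCA price + origin terminal + freight + insurance = 287311.69 + 597.44 + 7884.28 + 301.01 = 296094.42
Import duty = 296094.42 × 2.7% = 7994.55
Buyer bears (B): 597.44 + 7884.28 + 301.01 + 593.53 + 159.41 + 2017.73 = 11553.40
Landed cost (B) = invoice 287311.69 + 11553.40 + duty 7994.55 = 306859.64
Difference = |329470.80 − 306859.64| = 22611.16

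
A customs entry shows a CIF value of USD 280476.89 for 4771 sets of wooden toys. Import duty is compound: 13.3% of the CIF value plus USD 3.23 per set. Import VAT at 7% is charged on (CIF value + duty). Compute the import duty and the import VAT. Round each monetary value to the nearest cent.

Ad valorem component: 280476.89 × 13.3% = 37303.43
Specific component: 4771 × 3.23 = 15410.33
Import duty = 37303.43 + 15410.33 = 52713.76
VAT base = CIF + duty = 280476.89 + 52713.76 = 333190.65
Import VAT = 333190.65 × 7% = 23323.35

Import duty: USD 52713.76; import VAT: USD 23323.35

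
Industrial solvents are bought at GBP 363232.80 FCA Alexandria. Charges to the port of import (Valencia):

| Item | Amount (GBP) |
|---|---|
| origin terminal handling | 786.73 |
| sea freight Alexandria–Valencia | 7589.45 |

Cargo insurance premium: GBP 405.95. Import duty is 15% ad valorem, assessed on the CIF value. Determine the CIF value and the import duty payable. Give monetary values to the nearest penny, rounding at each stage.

CIF = FCA price + pre-shipment costs + freight + insurance
CIF = 363232.80 + 786.73 + 7589.45 + 405.95 = 372014.93
Import duty = 372014.93 × 15% = 55802.24

CIF value: GBP 372014.93; import duty: GBP 55802.24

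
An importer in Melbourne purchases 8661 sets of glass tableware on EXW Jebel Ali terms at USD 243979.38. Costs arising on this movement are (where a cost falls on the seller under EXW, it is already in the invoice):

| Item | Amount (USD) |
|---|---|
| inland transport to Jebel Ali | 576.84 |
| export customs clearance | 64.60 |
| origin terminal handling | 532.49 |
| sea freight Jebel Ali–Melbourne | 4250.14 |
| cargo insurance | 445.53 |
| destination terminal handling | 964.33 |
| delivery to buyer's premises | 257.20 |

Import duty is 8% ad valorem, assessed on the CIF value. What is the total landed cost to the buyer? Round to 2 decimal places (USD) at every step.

EXW: the seller makes goods available at their premises; the buyer bears all onward costs.
CIF value = EXW price + inland to port + export clearance + origin terminal + freight + insurance = 243979.38 + 576.84 + 64.60 + 532.49 + 4250.14 + 445.53 = 249848.98
Import duty = 249848.98 × 8% = 19987.92
Buyer bears: inland to port 576.84 + export clearance 64.60 + origin terminal 532.49 + freight 4250.14 + insurance 445.53 + destination terminal 964.33 + delivery 257.20 + duty 19987.92 = 27079.05
Landed cost = invoice 243979.38 + 27079.05 = 271058.43

Total landed cost: USD 271058.43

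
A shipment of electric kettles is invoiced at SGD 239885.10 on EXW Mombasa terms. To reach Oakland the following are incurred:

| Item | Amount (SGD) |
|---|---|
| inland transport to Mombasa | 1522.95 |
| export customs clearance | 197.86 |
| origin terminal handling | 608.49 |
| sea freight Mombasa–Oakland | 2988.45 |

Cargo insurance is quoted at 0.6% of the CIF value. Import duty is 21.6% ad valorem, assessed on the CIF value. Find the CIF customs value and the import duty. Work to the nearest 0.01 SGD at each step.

CIF value: SGD 246682.95; import duty: SGD 53283.52

Let C be the CIF value. C = EXW price + pre-shipment costs + freight + 0.6% × C
C − 0.6% × C = 239885.10 + 1522.95 + 197.86 + 608.49 + 2988.45
0.994 × C = 245202.85
C = 245202.85 / 0.994 = 246682.95
Insurance premium = 0.6% × 246682.95 = 1480.10
Import duty = 246682.95 × 21.6% = 53283.52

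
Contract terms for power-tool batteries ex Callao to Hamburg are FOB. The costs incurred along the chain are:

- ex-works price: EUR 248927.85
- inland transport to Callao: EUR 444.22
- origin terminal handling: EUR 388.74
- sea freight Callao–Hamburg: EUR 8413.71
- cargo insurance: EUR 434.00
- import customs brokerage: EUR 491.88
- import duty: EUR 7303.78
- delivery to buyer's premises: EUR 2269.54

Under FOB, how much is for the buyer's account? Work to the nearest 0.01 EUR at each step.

Buyer's account: EUR 18912.91

FOB: the seller bears costs until goods are on board at the origin port; the buyer bears freight, insurance and all costs thereafter.
Seller's account: goods 248927.85 + inland to port 444.22 + origin terminal 388.74 = 249760.81
Buyer's account: freight 8413.71 + insurance 434.00 + brokerage 491.88 + duty 7303.78 + delivery 2269.54 = 18912.91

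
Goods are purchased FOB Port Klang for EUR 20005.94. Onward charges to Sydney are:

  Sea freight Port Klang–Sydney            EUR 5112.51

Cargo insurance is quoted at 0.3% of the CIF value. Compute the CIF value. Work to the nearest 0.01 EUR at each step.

CIF value: EUR 25194.03

Let C be the CIF value. C = FOB price + freight + 0.3% × C
C − 0.3% × C = 20005.94 + 5112.51
0.997 × C = 25118.45
C = 25118.45 / 0.997 = 25194.03
Insurance premium = 0.3% × 25194.03 = 75.58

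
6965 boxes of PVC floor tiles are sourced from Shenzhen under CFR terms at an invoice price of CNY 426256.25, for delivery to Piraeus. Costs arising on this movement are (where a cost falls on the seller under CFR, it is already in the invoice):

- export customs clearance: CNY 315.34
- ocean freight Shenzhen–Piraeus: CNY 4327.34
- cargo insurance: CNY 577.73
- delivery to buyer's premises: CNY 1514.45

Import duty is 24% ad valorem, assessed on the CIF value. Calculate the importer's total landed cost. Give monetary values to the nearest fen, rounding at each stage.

CFR: the seller pays costs through ocean freight to the destination port, but not insurance.
Already in the invoice (seller's account under CFR): export clearance, freight — exclude.
CIF value = CFR price + insurance = 426256.25 + 577.73 = 426833.98
Import duty = 426833.98 × 24% = 102440.16
Buyer bears: insurance 577.73 + delivery 1514.45 + duty 102440.16 = 104532.34
Landed cost = invoice 426256.25 + 104532.34 = 530788.59

Total landed cost: CNY 530788.59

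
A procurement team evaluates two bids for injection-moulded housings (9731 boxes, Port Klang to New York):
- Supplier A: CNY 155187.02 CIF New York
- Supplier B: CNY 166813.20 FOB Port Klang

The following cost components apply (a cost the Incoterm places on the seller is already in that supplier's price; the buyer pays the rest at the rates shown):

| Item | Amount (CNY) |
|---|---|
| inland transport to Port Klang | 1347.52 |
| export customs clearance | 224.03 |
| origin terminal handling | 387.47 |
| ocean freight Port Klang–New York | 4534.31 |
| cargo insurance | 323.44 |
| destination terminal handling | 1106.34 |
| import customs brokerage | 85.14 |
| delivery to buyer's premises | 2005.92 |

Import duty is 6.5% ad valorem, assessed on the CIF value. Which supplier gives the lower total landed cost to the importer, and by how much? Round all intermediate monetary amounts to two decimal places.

Supplier A (CIF):
The CIF price already equals the CIF value: 155187.02
Import duty = 155187.02 × 6.5% = 10087.16
Buyer bears (A): 1106.34 + 85.14 + 2005.92 = 3197.40
Landed cost (A) = invoice 155187.02 + 3197.40 + duty 10087.16 = 168471.58
Supplier B (FOB):
CIF value = FOB price + freight + insurance = 166813.20 + 4534.31 + 323.44 = 171670.95
Import duty = 171670.95 × 6.5% = 11158.61
Buyer bears (B): 4534.31 + 323.44 + 1106.34 + 85.14 + 2005.92 = 8055.15
Landed cost (B) = invoice 166813.20 + 8055.15 + duty 11158.61 = 186026.96
Difference = |168471.58 − 186026.96| = 17555.38

Supplier A is cheaper by CNY 17555.38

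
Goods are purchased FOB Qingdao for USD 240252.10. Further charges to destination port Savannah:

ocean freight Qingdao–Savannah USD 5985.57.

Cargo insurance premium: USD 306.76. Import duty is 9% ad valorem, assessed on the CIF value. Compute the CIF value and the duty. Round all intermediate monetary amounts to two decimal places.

CIF = FOB price + freight + insurance
CIF = 240252.10 + 5985.57 + 306.76 = 246544.43
Import duty = 246544.43 × 9% = 22189.00

CIF value: USD 246544.43; import duty: USD 22189.00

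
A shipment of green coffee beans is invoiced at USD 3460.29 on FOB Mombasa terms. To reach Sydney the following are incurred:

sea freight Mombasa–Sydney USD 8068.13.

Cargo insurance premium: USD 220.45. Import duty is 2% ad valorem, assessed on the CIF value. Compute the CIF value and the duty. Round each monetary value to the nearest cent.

CIF = FOB price + freight + insurance
CIF = 3460.29 + 8068.13 + 220.45 = 11748.87
Import duty = 11748.87 × 2% = 234.98

CIF value: USD 11748.87; import duty: USD 234.98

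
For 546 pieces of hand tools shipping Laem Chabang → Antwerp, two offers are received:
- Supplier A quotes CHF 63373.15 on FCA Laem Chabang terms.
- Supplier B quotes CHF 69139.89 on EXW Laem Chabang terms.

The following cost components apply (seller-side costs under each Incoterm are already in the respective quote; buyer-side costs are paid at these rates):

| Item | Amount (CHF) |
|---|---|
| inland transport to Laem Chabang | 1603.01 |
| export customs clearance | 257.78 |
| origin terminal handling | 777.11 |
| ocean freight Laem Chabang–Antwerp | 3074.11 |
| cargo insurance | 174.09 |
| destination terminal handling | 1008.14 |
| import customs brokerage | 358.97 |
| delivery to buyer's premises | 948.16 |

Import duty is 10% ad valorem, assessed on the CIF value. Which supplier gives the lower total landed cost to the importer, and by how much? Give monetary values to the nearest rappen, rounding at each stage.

Supplier A (FCA):
CIF value = FCA price + origin terminal + freight + insurance = 63373.15 + 777.11 + 3074.11 + 174.09 = 67398.46
Import duty = 67398.46 × 10% = 6739.85
Buyer bears (A): 777.11 + 3074.11 + 174.09 + 1008.14 + 358.97 + 948.16 = 6340.58
Landed cost (A) = invoice 63373.15 + 6340.58 + duty 6739.85 = 76453.58
Supplier B (EXW):
CIF value = EXW price + inland to port + export clearance + origin terminal + freight + insurance = 69139.89 + 1603.01 + 257.78 + 777.11 + 3074.11 + 174.09 = 75025.99
Import duty = 75025.99 × 10% = 7502.60
Buyer bears (B): 1603.01 + 257.78 + 777.11 + 3074.11 + 174.09 + 1008.14 + 358.97 + 948.16 = 8201.37
Landed cost (B) = invoice 69139.89 + 8201.37 + duty 7502.60 = 84843.86
Difference = |76453.58 − 84843.86| = 8390.28

Supplier A is cheaper by CHF 8390.28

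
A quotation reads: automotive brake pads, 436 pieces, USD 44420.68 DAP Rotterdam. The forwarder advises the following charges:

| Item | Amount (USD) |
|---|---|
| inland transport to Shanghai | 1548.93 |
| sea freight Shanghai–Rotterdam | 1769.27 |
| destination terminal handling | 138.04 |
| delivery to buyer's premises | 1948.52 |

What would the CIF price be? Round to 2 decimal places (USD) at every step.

Not relevant to the conversion: inland to port, freight — on the seller under both DAP and CIF; already in the DAP price and stays in the CIF price.
From DAP to CIF, the seller no longer bears: destination terminal, delivery.
CIF price = 44420.68 − 138.04 − 1948.52 = 42334.12

CIF price: USD 42334.12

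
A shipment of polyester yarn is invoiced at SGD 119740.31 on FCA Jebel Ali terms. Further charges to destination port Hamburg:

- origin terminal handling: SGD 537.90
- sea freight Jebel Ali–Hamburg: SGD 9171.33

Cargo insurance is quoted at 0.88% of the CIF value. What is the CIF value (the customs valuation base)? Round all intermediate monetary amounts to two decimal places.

Let C be the CIF value. C = FCA price + pre-shipment costs + freight + 0.88% × C
C − 0.88% × C = 119740.31 + 537.90 + 9171.33
0.9912 × C = 129449.54
C = 129449.54 / 0.9912 = 130598.81
Insurance premium = 0.88% × 130598.81 = 1149.27

CIF value: SGD 130598.81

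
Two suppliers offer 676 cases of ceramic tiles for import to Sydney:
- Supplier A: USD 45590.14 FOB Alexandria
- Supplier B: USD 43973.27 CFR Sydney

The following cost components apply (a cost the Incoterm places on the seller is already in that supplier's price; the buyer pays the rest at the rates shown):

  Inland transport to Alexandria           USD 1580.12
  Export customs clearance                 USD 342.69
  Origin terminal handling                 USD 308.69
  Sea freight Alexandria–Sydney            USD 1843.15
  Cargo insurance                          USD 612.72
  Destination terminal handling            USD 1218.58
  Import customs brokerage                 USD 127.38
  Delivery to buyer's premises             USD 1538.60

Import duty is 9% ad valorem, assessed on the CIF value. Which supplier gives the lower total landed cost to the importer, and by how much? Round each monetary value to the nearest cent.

Supplier B is cheaper by USD 3771.42

Supplier A (FOB):
CIF value = FOB price + freight + insurance = 45590.14 + 1843.15 + 612.72 = 48046.01
Import duty = 48046.01 × 9% = 4324.14
Buyer bears (A): 1843.15 + 612.72 + 1218.58 + 127.38 + 1538.60 = 5340.43
Landed cost (A) = invoice 45590.14 + 5340.43 + duty 4324.14 = 55254.71
Supplier B (CFR):
CIF value = CFR price + insurance = 43973.27 + 612.72 = 44585.99
Import duty = 44585.99 × 9% = 4012.74
Buyer bears (B): 612.72 + 1218.58 + 127.38 + 1538.60 = 3497.28
Landed cost (B) = invoice 43973.27 + 3497.28 + duty 4012.74 = 51483.29
Difference = |55254.71 − 51483.29| = 3771.42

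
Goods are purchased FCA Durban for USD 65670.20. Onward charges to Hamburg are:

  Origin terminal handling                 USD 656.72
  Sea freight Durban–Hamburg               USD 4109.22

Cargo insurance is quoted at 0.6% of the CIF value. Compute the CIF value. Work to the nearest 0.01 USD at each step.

Let C be the CIF value. C = FCA price + pre-shipment costs + freight + 0.6% × C
C − 0.6% × C = 65670.20 + 656.72 + 4109.22
0.994 × C = 70436.14
C = 70436.14 / 0.994 = 70861.31
Insurance premium = 0.6% × 70861.31 = 425.17

CIF value: USD 70861.31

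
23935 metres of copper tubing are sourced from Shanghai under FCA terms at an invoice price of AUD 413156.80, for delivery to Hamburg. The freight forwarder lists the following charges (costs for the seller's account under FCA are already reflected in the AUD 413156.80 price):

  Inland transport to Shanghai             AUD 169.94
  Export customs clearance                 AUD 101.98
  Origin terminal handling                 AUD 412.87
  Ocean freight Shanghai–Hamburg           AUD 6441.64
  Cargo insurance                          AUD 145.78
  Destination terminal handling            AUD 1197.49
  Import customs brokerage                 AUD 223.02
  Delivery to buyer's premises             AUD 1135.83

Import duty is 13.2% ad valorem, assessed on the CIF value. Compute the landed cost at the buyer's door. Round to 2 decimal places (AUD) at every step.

Total landed cost: AUD 478174.17

FCA: the seller delivers export-cleared goods to the carrier; the buyer bears costs from that point.
Already in the invoice (seller's account under FCA): inland to port, export clearance — exclude.
CIF value = FCA price + origin terminal + freight + insurance = 413156.80 + 412.87 + 6441.64 + 145.78 = 420157.09
Import duty = 420157.09 × 13.2% = 55460.74
Buyer bears: origin terminal 412.87 + freight 6441.64 + insurance 145.78 + destination terminal 1197.49 + brokerage 223.02 + delivery 1135.83 + duty 55460.74 = 65017.37
Landed cost = invoice 413156.80 + 65017.37 = 478174.17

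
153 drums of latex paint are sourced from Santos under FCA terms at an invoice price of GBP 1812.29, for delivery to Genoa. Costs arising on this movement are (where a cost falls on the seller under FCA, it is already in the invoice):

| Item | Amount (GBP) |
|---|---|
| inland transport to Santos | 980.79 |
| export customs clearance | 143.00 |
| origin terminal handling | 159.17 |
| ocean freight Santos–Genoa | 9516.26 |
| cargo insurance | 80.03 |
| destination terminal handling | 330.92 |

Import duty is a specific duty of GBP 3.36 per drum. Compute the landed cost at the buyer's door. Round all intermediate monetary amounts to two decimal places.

Total landed cost: GBP 12412.75

FCA: the seller delivers export-cleared goods to the carrier; the buyer bears costs from that point.
Already in the invoice (seller's account under FCA): inland to port, export clearance — exclude.
CIF value = FCA price + origin terminal + freight + insurance = 1812.29 + 159.17 + 9516.26 + 80.03 = 11567.75
Import duty = 153 × 3.36 = 514.08
Buyer bears: origin terminal 159.17 + freight 9516.26 + insurance 80.03 + destination terminal 330.92 + duty 514.08 = 10600.46
Landed cost = invoice 1812.29 + 10600.46 = 12412.75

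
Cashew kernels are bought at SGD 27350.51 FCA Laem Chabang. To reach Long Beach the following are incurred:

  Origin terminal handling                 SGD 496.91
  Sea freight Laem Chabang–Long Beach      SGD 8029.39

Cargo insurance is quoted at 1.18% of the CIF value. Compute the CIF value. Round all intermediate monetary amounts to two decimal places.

CIF value: SGD 36305.21

Let C be the CIF value. C = FCA price + pre-shipment costs + freight + 1.18% × C
C − 1.18% × C = 27350.51 + 496.91 + 8029.39
0.9882 × C = 35876.81
C = 35876.81 / 0.9882 = 36305.21
Insurance premium = 1.18% × 36305.21 = 428.40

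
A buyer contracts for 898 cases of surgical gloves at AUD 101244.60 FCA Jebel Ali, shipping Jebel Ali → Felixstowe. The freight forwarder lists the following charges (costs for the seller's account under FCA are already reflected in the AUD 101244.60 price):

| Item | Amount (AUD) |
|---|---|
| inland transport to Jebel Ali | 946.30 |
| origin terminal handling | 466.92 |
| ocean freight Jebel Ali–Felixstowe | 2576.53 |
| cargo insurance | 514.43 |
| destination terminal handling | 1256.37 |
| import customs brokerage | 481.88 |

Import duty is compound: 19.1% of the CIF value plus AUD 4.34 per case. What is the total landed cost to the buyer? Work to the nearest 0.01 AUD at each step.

FCA: the seller delivers export-cleared goods to the carrier; the buyer bears costs from that point.
Already in the invoice (seller's account under FCA): inland to port — exclude.
CIF value = FCA price + origin terminal + freight + insurance = 101244.60 + 466.92 + 2576.53 + 514.43 = 104802.48
Ad valorem component: 104802.48 × 19.1% = 20017.27
Specific component: 898 × 4.34 = 3897.32
Import duty = 20017.27 + 3897.32 = 23914.59
Buyer bears: origin terminal 466.92 + freight 2576.53 + insurance 514.43 + destination terminal 1256.37 + brokerage 481.88 + duty 23914.59 = 29210.72
Landed cost = invoice 101244.60 + 29210.72 = 130455.32

Total landed cost: AUD 130455.32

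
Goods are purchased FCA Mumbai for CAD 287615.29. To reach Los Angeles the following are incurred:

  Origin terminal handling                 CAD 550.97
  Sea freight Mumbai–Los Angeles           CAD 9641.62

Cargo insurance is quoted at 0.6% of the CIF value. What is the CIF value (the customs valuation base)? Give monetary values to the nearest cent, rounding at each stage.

Let C be the CIF value. C = FCA price + pre-shipment costs + freight + 0.6% × C
C − 0.6% × C = 287615.29 + 550.97 + 9641.62
0.994 × C = 297807.88
C = 297807.88 / 0.994 = 299605.51
Insurance premium = 0.6% × 299605.51 = 1797.63

CIF value: CAD 299605.51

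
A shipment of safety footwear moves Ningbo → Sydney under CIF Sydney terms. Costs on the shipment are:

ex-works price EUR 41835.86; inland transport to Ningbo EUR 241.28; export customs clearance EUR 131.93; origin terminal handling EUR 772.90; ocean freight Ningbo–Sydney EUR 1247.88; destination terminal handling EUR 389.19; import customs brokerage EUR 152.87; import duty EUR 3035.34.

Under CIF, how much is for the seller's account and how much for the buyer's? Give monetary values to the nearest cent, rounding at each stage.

Seller: EUR 44229.85; buyer: EUR 3577.40

CIF: the seller pays costs through ocean freight and marine insurance to the destination port.
Seller's account: goods 41835.86 + inland to port 241.28 + export clearance 131.93 + origin terminal 772.90 + freight 1247.88 = 44229.85
Buyer's account: destination terminal 389.19 + brokerage 152.87 + duty 3035.34 = 3577.40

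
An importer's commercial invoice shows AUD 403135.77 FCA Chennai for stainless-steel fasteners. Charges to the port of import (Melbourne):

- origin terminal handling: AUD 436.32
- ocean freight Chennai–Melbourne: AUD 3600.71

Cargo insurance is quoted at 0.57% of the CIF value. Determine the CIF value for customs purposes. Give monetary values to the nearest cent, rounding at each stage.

CIF value: AUD 409506.99

Let C be the CIF value. C = FCA price + pre-shipment costs + freight + 0.57% × C
C − 0.57% × C = 403135.77 + 436.32 + 3600.71
0.9943 × C = 407172.80
C = 407172.80 / 0.9943 = 409506.99
Insurance premium = 0.57% × 409506.99 = 2334.19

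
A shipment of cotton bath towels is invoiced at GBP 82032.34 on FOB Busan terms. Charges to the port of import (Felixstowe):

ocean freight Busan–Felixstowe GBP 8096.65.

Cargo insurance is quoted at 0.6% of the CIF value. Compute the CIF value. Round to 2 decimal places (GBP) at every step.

CIF value: GBP 90673.03

Let C be the CIF value. C = FOB price + freight + 0.6% × C
C − 0.6% × C = 82032.34 + 8096.65
0.994 × C = 90128.99
C = 90128.99 / 0.994 = 90673.03
Insurance premium = 0.6% × 90673.03 = 544.04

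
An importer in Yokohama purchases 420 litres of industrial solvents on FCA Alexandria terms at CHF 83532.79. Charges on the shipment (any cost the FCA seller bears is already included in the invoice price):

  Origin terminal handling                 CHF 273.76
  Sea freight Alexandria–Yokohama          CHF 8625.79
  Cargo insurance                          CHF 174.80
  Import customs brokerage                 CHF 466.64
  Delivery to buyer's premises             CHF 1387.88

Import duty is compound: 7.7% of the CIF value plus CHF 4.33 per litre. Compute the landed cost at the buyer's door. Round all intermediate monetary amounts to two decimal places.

Total landed cost: CHF 103411.01

FCA: the seller delivers export-cleared goods to the carrier; the buyer bears costs from that point.
CIF value = FCA price + origin terminal + freight + insurance = 83532.79 + 273.76 + 8625.79 + 174.80 = 92607.14
Ad valorem component: 92607.14 × 7.7% = 7130.75
Specific component: 420 × 4.33 = 1818.60
Import duty = 7130.75 + 1818.60 = 8949.35
Buyer bears: origin terminal 273.76 + freight 8625.79 + insurance 174.80 + brokerage 466.64 + delivery 1387.88 + duty 8949.35 = 19878.22
Landed cost = invoice 83532.79 + 19878.22 = 103411.01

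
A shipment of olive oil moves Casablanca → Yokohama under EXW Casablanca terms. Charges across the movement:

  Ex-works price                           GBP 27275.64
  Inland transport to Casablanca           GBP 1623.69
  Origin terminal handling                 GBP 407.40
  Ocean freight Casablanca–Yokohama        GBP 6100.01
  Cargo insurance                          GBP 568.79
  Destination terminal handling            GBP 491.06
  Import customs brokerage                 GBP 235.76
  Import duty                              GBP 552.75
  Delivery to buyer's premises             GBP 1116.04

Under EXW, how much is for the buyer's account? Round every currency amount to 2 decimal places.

EXW: the seller makes goods available at their premises; the buyer bears all onward costs.
Seller's account: goods 27275.64 = 27275.64
Buyer's account: inland to port 1623.69 + origin terminal 407.40 + freight 6100.01 + insurance 568.79 + destination terminal 491.06 + brokerage 235.76 + duty 552.75 + delivery 1116.04 = 11095.50

Buyer's account: GBP 11095.50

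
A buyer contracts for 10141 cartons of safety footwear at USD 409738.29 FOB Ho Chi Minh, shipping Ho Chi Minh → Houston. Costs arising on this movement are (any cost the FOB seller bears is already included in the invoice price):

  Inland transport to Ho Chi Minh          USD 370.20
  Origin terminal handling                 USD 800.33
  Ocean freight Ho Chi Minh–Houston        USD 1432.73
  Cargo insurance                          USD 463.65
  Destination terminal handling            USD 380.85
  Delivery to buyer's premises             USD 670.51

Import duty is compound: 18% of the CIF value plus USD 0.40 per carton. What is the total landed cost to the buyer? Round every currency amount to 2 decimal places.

Total landed cost: USD 490836.67

FOB: the seller bears costs until goods are on board at the origin port; the buyer bears freight, insurance and all costs thereafter.
Already in the invoice (seller's account under FOB): inland to port, origin terminal — exclude.
CIF value = FOB price + freight + insurance = 409738.29 + 1432.73 + 463.65 = 411634.67
Ad valorem component: 411634.67 × 18% = 74094.24
Specific component: 10141 × 0.40 = 4056.40
Import duty = 74094.24 + 4056.40 = 78150.64
Buyer bears: freight 1432.73 + insurance 463.65 + destination terminal 380.85 + delivery 670.51 + duty 78150.64 = 81098.38
Landed cost = invoice 409738.29 + 81098.38 = 490836.67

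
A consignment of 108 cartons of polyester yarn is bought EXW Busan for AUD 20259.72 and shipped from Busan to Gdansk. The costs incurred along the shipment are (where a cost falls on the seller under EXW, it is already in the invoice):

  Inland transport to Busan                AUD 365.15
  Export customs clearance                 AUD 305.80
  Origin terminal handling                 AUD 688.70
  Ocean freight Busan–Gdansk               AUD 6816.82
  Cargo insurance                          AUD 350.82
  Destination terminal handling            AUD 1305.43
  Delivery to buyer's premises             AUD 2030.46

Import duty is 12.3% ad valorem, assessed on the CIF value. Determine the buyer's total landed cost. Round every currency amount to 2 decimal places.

Total landed cost: AUD 35663.70

EXW: the seller makes goods available at their premises; the buyer bears all onward costs.
CIF value = EXW price + inland to port + export clearance + origin terminal + freight + insurance = 20259.72 + 365.15 + 305.80 + 688.70 + 6816.82 + 350.82 = 28787.01
Import duty = 28787.01 × 12.3% = 3540.80
Buyer bears: inland to port 365.15 + export clearance 305.80 + origin terminal 688.70 + freight 6816.82 + insurance 350.82 + destination terminal 1305.43 + delivery 2030.46 + duty 3540.80 = 15403.98
Landed cost = invoice 20259.72 + 15403.98 = 35663.70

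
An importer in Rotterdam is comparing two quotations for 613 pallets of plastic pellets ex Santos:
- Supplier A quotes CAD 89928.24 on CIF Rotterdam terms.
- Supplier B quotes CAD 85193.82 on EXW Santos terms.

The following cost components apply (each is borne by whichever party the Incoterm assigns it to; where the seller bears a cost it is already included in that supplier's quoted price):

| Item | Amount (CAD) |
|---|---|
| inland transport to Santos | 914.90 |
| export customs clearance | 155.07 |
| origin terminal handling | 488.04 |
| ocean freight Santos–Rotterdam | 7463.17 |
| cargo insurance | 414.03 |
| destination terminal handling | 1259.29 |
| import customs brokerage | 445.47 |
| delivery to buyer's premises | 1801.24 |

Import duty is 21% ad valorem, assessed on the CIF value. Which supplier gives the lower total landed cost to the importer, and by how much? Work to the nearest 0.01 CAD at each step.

Supplier A is cheaper by CAD 5687.96

Supplier A (CIF):
The CIF price already equals the CIF value: 89928.24
Import duty = 89928.24 × 21% = 18884.93
Buyer bears (A): 1259.29 + 445.47 + 1801.24 = 3506.00
Landed cost (A) = invoice 89928.24 + 3506.00 + duty 18884.93 = 112319.17
Supplier B (EXW):
CIF value = EXW price + inland to port + export clearance + origin terminal + freight + insurance = 85193.82 + 914.90 + 155.07 + 488.04 + 7463.17 + 414.03 = 94629.03
Import duty = 94629.03 × 21% = 19872.10
Buyer bears (B): 914.90 + 155.07 + 488.04 + 7463.17 + 414.03 + 1259.29 + 445.47 + 1801.24 = 12941.21
Landed cost (B) = invoice 85193.82 + 12941.21 + duty 19872.10 = 118007.13
Difference = |112319.17 − 118007.13| = 5687.96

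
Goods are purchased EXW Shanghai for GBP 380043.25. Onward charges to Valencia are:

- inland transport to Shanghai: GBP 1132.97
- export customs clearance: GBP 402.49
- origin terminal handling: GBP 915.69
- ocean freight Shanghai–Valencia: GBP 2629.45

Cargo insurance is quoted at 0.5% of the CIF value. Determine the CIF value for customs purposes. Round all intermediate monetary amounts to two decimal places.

Let C be the CIF value. C = EXW price + pre-shipment costs + freight + 0.5% × C
C − 0.5% × C = 380043.25 + 1132.97 + 402.49 + 915.69 + 2629.45
0.995 × C = 385123.85
C = 385123.85 / 0.995 = 387059.15
Insurance premium = 0.5% × 387059.15 = 1935.30

CIF value: GBP 387059.15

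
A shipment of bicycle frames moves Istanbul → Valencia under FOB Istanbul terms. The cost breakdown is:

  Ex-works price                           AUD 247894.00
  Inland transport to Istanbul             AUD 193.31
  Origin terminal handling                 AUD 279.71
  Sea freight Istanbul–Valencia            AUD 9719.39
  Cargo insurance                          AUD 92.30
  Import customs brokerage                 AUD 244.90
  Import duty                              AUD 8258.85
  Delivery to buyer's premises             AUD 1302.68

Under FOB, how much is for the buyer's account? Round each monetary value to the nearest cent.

Buyer's account: AUD 19618.12

FOB: the seller bears costs until goods are on board at the origin port; the buyer bears freight, insurance and all costs thereafter.
Seller's account: goods 247894.00 + inland to port 193.31 + origin terminal 279.71 = 248367.02
Buyer's account: freight 9719.39 + insurance 92.30 + brokerage 244.90 + duty 8258.85 + delivery 1302.68 = 19618.12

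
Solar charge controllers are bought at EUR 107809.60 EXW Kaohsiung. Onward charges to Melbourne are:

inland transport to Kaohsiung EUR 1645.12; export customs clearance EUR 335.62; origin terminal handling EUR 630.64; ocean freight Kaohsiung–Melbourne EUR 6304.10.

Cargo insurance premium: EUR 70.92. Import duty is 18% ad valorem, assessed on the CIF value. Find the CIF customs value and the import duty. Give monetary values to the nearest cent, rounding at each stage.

CIF value: EUR 116796.00; import duty: EUR 21023.28

CIF = EXW price + pre-shipment costs + freight + insurance
CIF = 107809.60 + 1645.12 + 335.62 + 630.64 + 6304.10 + 70.92 = 116796.00
Import duty = 116796.00 × 18% = 21023.28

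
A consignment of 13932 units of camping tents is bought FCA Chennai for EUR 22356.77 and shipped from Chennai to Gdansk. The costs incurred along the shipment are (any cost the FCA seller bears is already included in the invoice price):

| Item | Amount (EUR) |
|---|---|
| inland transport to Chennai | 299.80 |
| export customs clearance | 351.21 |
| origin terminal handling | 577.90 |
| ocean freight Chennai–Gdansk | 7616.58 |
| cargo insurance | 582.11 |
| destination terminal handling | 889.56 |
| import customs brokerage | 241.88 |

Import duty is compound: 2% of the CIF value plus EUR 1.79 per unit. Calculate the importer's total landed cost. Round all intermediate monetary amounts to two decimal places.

Total landed cost: EUR 57825.75

FCA: the seller delivers export-cleared goods to the carrier; the buyer bears costs from that point.
Already in the invoice (seller's account under FCA): inland to port, export clearance — exclude.
CIF value = FCA price + origin terminal + freight + insurance = 22356.77 + 577.90 + 7616.58 + 582.11 = 31133.36
Ad valorem component: 31133.36 × 2% = 622.67
Specific component: 13932 × 1.79 = 24938.28
Import duty = 622.67 + 24938.28 = 25560.95
Buyer bears: origin terminal 577.90 + freight 7616.58 + insurance 582.11 + destination terminal 889.56 + brokerage 241.88 + duty 25560.95 = 35468.98
Landed cost = invoice 22356.77 + 35468.98 = 57825.75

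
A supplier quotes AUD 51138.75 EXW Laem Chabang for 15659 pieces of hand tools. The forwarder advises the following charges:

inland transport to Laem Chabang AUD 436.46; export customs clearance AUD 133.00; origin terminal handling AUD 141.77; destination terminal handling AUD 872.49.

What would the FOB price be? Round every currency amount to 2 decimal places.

FOB price: AUD 51849.98

Not relevant to the conversion: destination terminal — on the buyer under both terms; not part of either seller's price.
From EXW to FOB, the seller additionally bears: inland to port, export clearance, origin terminal.
FOB price = 51138.75 + 436.46 + 133.00 + 141.77 = 51849.98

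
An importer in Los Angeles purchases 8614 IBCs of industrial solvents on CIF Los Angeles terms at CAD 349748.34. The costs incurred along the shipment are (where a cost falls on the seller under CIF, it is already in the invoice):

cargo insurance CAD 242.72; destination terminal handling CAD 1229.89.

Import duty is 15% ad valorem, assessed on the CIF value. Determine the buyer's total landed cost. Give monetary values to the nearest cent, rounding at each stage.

Total landed cost: CAD 403440.48

CIF: the seller pays costs through ocean freight and marine insurance to the destination port.
Already in the invoice (seller's account under CIF): insurance — exclude.
The CIF price already equals the CIF value: 349748.34
Import duty = 349748.34 × 15% = 52462.25
Buyer bears: destination terminal 1229.89 + duty 52462.25 = 53692.14
Landed cost = invoice 349748.34 + 53692.14 = 403440.48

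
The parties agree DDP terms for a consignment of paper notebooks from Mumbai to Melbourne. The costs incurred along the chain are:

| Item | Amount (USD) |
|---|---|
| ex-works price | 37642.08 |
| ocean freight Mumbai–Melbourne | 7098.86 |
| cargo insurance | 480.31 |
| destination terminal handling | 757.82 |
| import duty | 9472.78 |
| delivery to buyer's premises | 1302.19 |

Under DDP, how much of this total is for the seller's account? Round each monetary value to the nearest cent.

Seller's account: USD 56754.04

DDP: the seller bears all costs including import duty.
Seller's account: goods 37642.08 + freight 7098.86 + insurance 480.31 + destination terminal 757.82 + duty 9472.78 + delivery 1302.19 = 56754.04
Buyer's account: 0.00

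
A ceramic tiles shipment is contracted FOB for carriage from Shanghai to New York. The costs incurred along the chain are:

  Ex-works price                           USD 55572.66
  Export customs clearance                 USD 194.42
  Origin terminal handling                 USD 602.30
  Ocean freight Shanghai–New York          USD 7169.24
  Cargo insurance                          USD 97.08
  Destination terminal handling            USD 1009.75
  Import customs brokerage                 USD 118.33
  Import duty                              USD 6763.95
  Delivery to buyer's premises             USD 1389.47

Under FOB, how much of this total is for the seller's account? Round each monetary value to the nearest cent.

FOB: the seller bears costs until goods are on board at the origin port; the buyer bears freight, insurance and all costs thereafter.
Seller's account: goods 55572.66 + export clearance 194.42 + origin terminal 602.30 = 56369.38
Buyer's account: freight 7169.24 + insurance 97.08 + destination terminal 1009.75 + brokerage 118.33 + duty 6763.95 + delivery 1389.47 = 16547.82

Seller's account: USD 56369.38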